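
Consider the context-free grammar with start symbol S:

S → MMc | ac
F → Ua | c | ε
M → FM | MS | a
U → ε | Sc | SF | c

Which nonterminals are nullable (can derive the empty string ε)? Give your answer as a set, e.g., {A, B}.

Directly nullable (have an ε-rule): {F, U}.
Not nullable: M, S — each has a terminal in every rule's right-hand side or depends on a non-nullable symbol.

{F, U}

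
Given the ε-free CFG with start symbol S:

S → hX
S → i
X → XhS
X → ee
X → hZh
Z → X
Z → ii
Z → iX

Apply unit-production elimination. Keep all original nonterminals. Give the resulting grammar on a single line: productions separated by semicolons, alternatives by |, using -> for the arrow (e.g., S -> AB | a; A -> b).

S -> i | hX; X -> ee | XhS | hZh; Z -> ee | iX | ii | XhS | hZh

Unit productions: Z->X.
Unit pairs (A ⇒* B via units): (Z,X).
S: inherits non-unit rules of {S} → hX | i.
X: inherits non-unit rules of {X} → XhS | ee | hZh.
Z: inherits non-unit rules of {X, Z} → XhS | ee | hZh | iX | ii.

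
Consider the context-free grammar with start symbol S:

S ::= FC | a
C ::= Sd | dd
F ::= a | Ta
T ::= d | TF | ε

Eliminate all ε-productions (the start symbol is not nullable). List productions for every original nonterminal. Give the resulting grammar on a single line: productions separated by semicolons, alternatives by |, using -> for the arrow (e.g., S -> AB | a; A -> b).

Nullable set: {T}.
F -> Ta: T nullable, giving Ta | a.
Drop T -> ε.
T -> TF: T nullable, giving F | TF.
Unchanged (no nullable symbols): S -> FC; S -> a; C -> Sd; C -> dd; F -> a; T -> d.

S -> a | FC; C -> Sd | dd; F -> a | Ta; T -> F | d | TF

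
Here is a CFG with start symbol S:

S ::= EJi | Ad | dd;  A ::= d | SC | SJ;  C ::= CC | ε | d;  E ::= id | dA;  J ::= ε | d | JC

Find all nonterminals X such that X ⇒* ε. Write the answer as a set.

Directly nullable (have an ε-rule): {C, J}.
Not nullable: A, E, S — each has a terminal in every rule's right-hand side or depends on a non-nullable symbol.

{C, J}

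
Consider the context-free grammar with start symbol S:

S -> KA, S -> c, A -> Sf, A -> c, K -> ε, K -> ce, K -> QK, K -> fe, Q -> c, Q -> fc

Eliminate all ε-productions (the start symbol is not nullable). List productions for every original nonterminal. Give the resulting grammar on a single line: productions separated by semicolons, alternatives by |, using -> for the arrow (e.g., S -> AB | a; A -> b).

S -> A | c | KA; A -> c | Sf; K -> Q | QK | ce | fe; Q -> c | fc

Nullable set: {K}.
S -> KA: K nullable, giving A | KA.
Drop K -> ε.
K -> QK: K nullable, giving Q | QK.
Unchanged (no nullable symbols): S -> c; A -> Sf; A -> c; K -> ce; K -> fe; Q -> c; Q -> fc.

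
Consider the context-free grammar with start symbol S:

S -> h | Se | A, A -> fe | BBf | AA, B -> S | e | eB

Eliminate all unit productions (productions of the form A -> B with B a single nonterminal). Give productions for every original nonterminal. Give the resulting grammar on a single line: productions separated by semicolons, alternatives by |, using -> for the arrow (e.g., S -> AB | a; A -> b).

S -> h | AA | Se | fe | BBf; A -> AA | fe | BBf; B -> e | h | AA | Se | eB | fe | BBf

Unit productions: B->S, S->A.
Unit pairs (A ⇒* B via units): (B,A), (B,S), (S,A).
S: inherits non-unit rules of {A, S} → AA | BBf | Se | fe | h.
A: inherits non-unit rules of {A} → AA | BBf | fe.
B: inherits non-unit rules of {A, B, S} → AA | BBf | Se | e | eB | fe | h.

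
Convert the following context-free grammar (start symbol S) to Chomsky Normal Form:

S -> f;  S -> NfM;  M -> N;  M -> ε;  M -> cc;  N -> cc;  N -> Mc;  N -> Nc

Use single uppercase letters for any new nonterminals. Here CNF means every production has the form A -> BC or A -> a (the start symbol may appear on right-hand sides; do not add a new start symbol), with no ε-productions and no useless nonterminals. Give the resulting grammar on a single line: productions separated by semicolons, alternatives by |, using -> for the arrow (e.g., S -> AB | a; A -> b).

S -> f | NB | NC; A -> c; B -> f; C -> BM; M -> c | AA | MA | NA; N -> c | AA | MA | NA

Nullable: {M}; after ε-elimination: S -> f | Nf | NfM; M -> N | cc; N -> c | Mc | Nc | cc.
After unit-elimination: S -> f | Nf | NfM; M -> c | Mc | Nc | cc; N -> c | Mc | Nc | cc.
TERM: introduce A -> c, B -> f and substitute in every rule of length ≥2.
BIN: S -> NBM becomes S -> NC, C -> BM.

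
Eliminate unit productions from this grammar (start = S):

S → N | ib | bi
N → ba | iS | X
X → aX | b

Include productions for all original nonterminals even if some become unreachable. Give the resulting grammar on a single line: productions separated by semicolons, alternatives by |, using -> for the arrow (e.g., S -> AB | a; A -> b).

S -> b | aX | ba | bi | iS | ib; N -> b | aX | ba | iS; X -> b | aX

Unit productions: N->X, S->N.
Unit pairs (A ⇒* B via units): (N,X), (S,N), (S,X).
S: inherits non-unit rules of {N, S, X} → aX | b | ba | bi | iS | ib.
N: inherits non-unit rules of {N, X} → aX | b | ba | iS.
X: inherits non-unit rules of {X} → aX | b.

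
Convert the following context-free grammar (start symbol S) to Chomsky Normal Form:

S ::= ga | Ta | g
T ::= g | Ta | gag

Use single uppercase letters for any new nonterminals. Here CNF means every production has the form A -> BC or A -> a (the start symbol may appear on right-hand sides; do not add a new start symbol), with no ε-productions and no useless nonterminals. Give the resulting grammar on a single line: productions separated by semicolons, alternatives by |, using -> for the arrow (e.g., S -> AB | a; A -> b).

S -> g | BA | TA; A -> a; B -> g; C -> AB; T -> g | BC | TA

No ε-productions.
No unit productions to eliminate.
TERM: introduce A -> a, B -> g and substitute in every rule of length ≥2.
BIN: T -> BAB becomes T -> BC, C -> AB.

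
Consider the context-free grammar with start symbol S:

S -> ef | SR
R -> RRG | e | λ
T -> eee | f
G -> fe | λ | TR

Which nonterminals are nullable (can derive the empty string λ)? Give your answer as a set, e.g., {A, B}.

Directly nullable (have an ε-rule): {G, R}.
Not nullable: S, T — each has a terminal in every rule's right-hand side or depends on a non-nullable symbol.

{G, R}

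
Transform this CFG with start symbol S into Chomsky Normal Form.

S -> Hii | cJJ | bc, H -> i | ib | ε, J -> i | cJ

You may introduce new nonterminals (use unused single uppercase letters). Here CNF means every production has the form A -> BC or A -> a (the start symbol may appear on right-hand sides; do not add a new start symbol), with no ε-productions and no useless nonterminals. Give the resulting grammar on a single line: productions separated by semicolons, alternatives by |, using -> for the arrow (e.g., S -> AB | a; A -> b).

Nullable: {H}; after ε-elimination: S -> bc | ii | Hii | cJJ; H -> i | ib; J -> i | cJ.
No unit productions to eliminate.
TERM: introduce B -> b, C -> c, A -> i and substitute in every rule of length ≥2.
BIN: S -> CJJ becomes S -> CD, D -> JJ; S -> HAA becomes S -> HE, E -> AA.

S -> AA | BC | CD | HE; A -> i; B -> b; C -> c; D -> JJ; E -> AA; H -> i | AB; J -> i | CJ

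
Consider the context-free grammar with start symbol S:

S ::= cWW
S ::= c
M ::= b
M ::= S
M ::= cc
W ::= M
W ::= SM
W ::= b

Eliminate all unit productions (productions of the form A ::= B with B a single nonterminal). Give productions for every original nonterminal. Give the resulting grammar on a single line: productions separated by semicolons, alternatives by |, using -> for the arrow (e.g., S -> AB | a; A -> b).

Unit productions: M->S, W->M.
Unit pairs (A ⇒* B via units): (M,S), (W,M), (W,S).
S: inherits non-unit rules of {S} → c | cWW.
M: inherits non-unit rules of {M, S} → b | c | cWW | cc.
W: inherits non-unit rules of {M, S, W} → SM | b | c | cWW | cc.

S -> c | cWW; M -> b | c | cc | cWW; W -> b | c | SM | cc | cWW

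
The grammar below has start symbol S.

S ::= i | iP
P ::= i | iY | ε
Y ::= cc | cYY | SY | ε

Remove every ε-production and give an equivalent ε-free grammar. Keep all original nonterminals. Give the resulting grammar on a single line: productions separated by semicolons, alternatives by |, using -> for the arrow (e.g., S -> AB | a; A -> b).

Nullable set: {P, Y}.
S -> iP: P nullable, giving i | iP.
Drop P -> ε.
P -> iY: Y nullable, giving i | iY.
Drop Y -> ε.
Y -> SY: Y nullable, giving S | SY.
Y -> cYY: Y, Y nullable, giving c | cY | cYY.
Unchanged (no nullable symbols): S -> i; P -> i; Y -> cc.

S -> i | iP; P -> i | iY; Y -> S | c | SY | cY | cc | cYY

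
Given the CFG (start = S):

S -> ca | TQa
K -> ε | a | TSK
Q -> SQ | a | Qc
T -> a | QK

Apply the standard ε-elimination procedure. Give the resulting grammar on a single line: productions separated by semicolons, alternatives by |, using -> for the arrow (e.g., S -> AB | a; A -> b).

Nullable set: {K}.
Drop K -> ε.
K -> TSK: K nullable, giving TS | TSK.
T -> QK: K nullable, giving Q | QK.
Unchanged (no nullable symbols): S -> TQa; S -> ca; K -> a; Q -> Qc; Q -> SQ; Q -> a; T -> a.

S -> ca | TQa; K -> a | TS | TSK; Q -> a | Qc | SQ; T -> Q | a | QK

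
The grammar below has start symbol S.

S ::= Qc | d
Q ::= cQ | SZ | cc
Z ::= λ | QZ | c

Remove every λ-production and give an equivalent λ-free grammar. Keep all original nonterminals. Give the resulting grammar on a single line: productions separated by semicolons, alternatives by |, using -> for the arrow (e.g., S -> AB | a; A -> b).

Nullable set: {Z}.
Q -> SZ: Z nullable, giving S | SZ.
Drop Z -> λ.
Z -> QZ: Z nullable, giving Q | QZ.
Unchanged (no nullable symbols): S -> Qc; S -> d; Q -> cQ; Q -> cc; Z -> c.

S -> d | Qc; Q -> S | SZ | cQ | cc; Z -> Q | c | QZ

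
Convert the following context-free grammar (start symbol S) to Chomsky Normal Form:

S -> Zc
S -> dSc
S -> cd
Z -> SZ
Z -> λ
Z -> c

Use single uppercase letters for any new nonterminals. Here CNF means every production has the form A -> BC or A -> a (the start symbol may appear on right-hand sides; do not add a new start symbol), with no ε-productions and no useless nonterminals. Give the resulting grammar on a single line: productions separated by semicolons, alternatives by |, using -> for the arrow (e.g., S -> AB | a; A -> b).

Nullable: {Z}; after ε-elimination: S -> c | Zc | cd | dSc; Z -> S | c | SZ.
After unit-elimination: S -> c | Zc | cd | dSc; Z -> c | SZ | Zc | cd | dSc.
TERM: introduce A -> c, B -> d and substitute in every rule of length ≥2.
BIN: S -> BSA becomes S -> BC, C -> SA; Z -> BSA becomes Z -> BD, D -> SA.

S -> c | AB | BC | ZA; A -> c; B -> d; C -> SA; D -> SA; Z -> c | AB | BD | SZ | ZA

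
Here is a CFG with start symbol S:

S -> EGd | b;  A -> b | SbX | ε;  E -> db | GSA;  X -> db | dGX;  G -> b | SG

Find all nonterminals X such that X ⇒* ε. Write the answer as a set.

Directly nullable (have an ε-rule): {A}.
Not nullable: E, G, S, X — each has a terminal in every rule's right-hand side or depends on a non-nullable symbol.

{A}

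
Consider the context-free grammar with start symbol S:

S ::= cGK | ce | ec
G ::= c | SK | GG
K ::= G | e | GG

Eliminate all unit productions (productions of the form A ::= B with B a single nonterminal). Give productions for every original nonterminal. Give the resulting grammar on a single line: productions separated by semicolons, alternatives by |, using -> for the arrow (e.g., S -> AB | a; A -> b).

Unit productions: K->G.
Unit pairs (A ⇒* B via units): (K,G).
S: inherits non-unit rules of {S} → cGK | ce | ec.
G: inherits non-unit rules of {G} → GG | SK | c.
K: inherits non-unit rules of {G, K} → GG | SK | c | e.

S -> ce | ec | cGK; G -> c | GG | SK; K -> c | e | GG | SK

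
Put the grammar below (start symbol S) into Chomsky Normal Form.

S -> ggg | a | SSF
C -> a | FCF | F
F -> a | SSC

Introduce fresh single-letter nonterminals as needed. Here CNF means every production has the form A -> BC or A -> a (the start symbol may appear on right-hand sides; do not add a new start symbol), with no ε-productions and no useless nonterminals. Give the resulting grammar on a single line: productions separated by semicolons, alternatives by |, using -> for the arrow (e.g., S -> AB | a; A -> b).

No ε-productions.
After unit-elimination: S -> a | SSF | ggg; C -> a | FCF | SSC; F -> a | SSC.
TERM: introduce A -> g and substitute in every rule of length ≥2.
BIN: C -> FCF becomes C -> FB, B -> CF; C -> SSC becomes C -> SD, D -> SC; F -> SSC becomes F -> SE, E -> SC; S -> AAA becomes S -> AG, G -> AA; S -> SSF becomes S -> SH, H -> SF.

S -> a | AG | SH; A -> g; B -> CF; C -> a | FB | SD; D -> SC; E -> SC; F -> a | SE; G -> AA; H -> SF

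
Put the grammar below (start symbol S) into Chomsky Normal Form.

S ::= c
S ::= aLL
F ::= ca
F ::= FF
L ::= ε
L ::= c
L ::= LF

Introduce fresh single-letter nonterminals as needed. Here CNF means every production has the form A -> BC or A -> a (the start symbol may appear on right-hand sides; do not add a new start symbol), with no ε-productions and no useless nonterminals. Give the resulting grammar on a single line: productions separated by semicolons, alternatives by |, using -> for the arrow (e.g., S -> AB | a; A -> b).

Nullable: {L}; after ε-elimination: S -> a | c | aL | aLL; F -> FF | ca; L -> F | c | LF.
After unit-elimination: S -> a | c | aL | aLL; F -> FF | ca; L -> c | FF | LF | ca.
TERM: introduce B -> a, A -> c and substitute in every rule of length ≥2.
BIN: S -> BLL becomes S -> BC, C -> LL.

S -> a | c | BC | BL; A -> c; B -> a; C -> LL; F -> AB | FF; L -> c | AB | FF | LF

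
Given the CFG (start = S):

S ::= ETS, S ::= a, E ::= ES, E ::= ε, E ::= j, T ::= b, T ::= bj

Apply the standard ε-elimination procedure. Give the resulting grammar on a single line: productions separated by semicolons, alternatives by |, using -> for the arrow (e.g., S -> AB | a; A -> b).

S -> a | TS | ETS; E -> S | j | ES; T -> b | bj

Nullable set: {E}.
S -> ETS: E nullable, giving ETS | TS.
Drop E -> ε.
E -> ES: E nullable, giving ES | S.
Unchanged (no nullable symbols): S -> a; E -> j; T -> b; T -> bj.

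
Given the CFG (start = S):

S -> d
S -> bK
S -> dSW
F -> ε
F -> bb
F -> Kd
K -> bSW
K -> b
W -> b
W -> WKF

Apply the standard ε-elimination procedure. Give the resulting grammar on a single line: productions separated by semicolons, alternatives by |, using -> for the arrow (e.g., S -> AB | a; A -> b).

S -> d | bK | dSW; F -> Kd | bb; K -> b | bSW; W -> b | WK | WKF

Nullable set: {F}.
Drop F -> ε.
W -> WKF: F nullable, giving WK | WKF.
Unchanged (no nullable symbols): S -> bK; S -> d; S -> dSW; F -> Kd; F -> bb; K -> b; K -> bSW; W -> b.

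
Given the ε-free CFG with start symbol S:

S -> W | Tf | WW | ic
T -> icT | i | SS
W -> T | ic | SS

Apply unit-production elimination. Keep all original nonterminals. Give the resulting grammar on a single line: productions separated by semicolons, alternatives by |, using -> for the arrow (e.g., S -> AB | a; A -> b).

Unit productions: S->W, W->T.
Unit pairs (A ⇒* B via units): (S,T), (S,W), (W,T).
S: inherits non-unit rules of {S, T, W} → SS | Tf | WW | i | ic | icT.
T: inherits non-unit rules of {T} → SS | i | icT.
W: inherits non-unit rules of {T, W} → SS | i | ic | icT.

S -> i | SS | Tf | WW | ic | icT; T -> i | SS | icT; W -> i | SS | ic | icT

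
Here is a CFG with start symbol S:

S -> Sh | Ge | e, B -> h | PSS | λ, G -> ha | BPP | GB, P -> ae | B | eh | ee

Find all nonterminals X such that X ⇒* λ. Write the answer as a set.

Directly nullable (have an ε-rule): {B}.
P is nullable via P -> B (every symbol on the right is already known nullable).
G is nullable via G -> BPP (every symbol on the right is already known nullable).
Not nullable: S — each has a terminal in every rule's right-hand side or depends on a non-nullable symbol.

{B, G, P}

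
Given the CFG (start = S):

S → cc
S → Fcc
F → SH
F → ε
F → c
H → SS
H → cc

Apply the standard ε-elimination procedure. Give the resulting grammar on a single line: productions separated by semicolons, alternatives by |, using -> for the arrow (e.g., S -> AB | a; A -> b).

Nullable set: {F}.
S -> Fcc: F nullable, giving Fcc | cc.
Drop F -> ε.
Unchanged (no nullable symbols): S -> cc; F -> SH; F -> c; H -> SS; H -> cc.

S -> cc | Fcc; F -> c | SH; H -> SS | cc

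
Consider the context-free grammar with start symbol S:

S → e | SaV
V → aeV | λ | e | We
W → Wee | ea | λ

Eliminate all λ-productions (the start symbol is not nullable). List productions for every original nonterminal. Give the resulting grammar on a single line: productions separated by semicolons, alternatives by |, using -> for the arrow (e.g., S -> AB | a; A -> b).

S -> e | Sa | SaV; V -> e | We | ae | aeV; W -> ea | ee | Wee

Nullable set: {V, W}.
S -> SaV: V nullable, giving Sa | SaV.
Drop V -> λ.
V -> We: W nullable, giving We | e.
V -> aeV: V nullable, giving ae | aeV.
Drop W -> λ.
W -> Wee: W nullable, giving Wee | ee.
Unchanged (no nullable symbols): S -> e; V -> e; W -> ea.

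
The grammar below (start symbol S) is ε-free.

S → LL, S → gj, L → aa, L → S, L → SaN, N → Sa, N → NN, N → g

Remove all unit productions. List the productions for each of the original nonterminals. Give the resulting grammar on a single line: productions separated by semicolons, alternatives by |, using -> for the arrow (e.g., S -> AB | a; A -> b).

Unit productions: L->S.
Unit pairs (A ⇒* B via units): (L,S).
S: inherits non-unit rules of {S} → LL | gj.
L: inherits non-unit rules of {L, S} → LL | SaN | aa | gj.
N: inherits non-unit rules of {N} → NN | Sa | g.

S -> LL | gj; L -> LL | aa | gj | SaN; N -> g | NN | Sa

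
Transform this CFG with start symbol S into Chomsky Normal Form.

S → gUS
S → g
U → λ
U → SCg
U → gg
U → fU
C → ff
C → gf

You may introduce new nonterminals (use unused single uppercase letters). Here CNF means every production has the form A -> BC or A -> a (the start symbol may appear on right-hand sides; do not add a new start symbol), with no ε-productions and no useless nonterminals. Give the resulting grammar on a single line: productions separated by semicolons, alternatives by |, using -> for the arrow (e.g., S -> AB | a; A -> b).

S -> g | BD | BS; A -> f; B -> g; C -> AA | BA; D -> US; E -> CB; U -> f | AU | BB | SE

Nullable: {U}; after ε-elimination: S -> g | gS | gUS; C -> ff | gf; U -> f | fU | gg | SCg.
No unit productions to eliminate.
TERM: introduce A -> f, B -> g and substitute in every rule of length ≥2.
BIN: S -> BUS becomes S -> BD, D -> US; U -> SCB becomes U -> SE, E -> CB.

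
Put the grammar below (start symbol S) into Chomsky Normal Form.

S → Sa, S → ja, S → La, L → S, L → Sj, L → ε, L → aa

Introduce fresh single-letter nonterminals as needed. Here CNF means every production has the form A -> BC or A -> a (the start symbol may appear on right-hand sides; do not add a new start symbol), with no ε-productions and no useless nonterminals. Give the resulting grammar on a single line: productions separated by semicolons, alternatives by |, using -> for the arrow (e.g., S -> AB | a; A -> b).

S -> a | BA | LA | SA; A -> a; B -> j; L -> a | AA | BA | LA | SA | SB

Nullable: {L}; after ε-elimination: S -> a | La | Sa | ja; L -> S | Sj | aa.
After unit-elimination: S -> a | La | Sa | ja; L -> a | La | Sa | Sj | aa | ja.
TERM: introduce A -> a, B -> j and substitute in every rule of length ≥2.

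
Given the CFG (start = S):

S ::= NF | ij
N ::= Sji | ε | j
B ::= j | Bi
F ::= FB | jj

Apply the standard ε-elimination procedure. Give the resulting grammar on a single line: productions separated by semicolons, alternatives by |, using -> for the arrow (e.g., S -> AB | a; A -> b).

Nullable set: {N}.
S -> NF: N nullable, giving F | NF.
Drop N -> ε.
Unchanged (no nullable symbols): S -> ij; B -> Bi; B -> j; F -> FB; F -> jj; N -> Sji; N -> j.

S -> F | NF | ij; B -> j | Bi; F -> FB | jj; N -> j | Sji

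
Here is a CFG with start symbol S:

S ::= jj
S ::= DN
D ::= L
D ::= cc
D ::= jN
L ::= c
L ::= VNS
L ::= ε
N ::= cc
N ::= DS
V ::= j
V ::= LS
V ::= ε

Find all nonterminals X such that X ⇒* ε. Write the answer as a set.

Directly nullable (have an ε-rule): {L, V}.
D is nullable via D -> L (every symbol on the right is already known nullable).
Not nullable: N, S — each has a terminal in every rule's right-hand side or depends on a non-nullable symbol.

{D, L, V}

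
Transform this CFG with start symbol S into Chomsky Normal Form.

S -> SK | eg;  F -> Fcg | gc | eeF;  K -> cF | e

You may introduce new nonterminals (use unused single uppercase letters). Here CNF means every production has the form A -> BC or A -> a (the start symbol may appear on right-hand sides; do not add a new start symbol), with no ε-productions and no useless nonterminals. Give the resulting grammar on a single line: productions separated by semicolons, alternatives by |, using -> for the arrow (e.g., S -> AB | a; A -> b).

S -> CB | SK; A -> c; B -> g; C -> e; D -> CF; E -> AB; F -> BA | CD | FE; K -> e | AF

No ε-productions.
No unit productions to eliminate.
TERM: introduce A -> c, C -> e, B -> g and substitute in every rule of length ≥2.
BIN: F -> CCF becomes F -> CD, D -> CF; F -> FAB becomes F -> FE, E -> AB.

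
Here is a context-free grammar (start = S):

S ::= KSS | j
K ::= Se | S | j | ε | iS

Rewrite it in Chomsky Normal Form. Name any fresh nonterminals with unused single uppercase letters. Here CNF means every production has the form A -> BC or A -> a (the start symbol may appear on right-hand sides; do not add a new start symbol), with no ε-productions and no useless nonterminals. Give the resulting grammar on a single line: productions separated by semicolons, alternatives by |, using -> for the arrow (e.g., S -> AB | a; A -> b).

S -> j | KD | SS; A -> e; B -> i; C -> SS; D -> SS; K -> j | BS | KC | SA | SS

Nullable: {K}; after ε-elimination: S -> j | SS | KSS; K -> S | j | Se | iS.
After unit-elimination: S -> j | SS | KSS; K -> j | SS | Se | iS | KSS.
TERM: introduce A -> e, B -> i and substitute in every rule of length ≥2.
BIN: K -> KSS becomes K -> KC, C -> SS; S -> KSS becomes S -> KD, D -> SS.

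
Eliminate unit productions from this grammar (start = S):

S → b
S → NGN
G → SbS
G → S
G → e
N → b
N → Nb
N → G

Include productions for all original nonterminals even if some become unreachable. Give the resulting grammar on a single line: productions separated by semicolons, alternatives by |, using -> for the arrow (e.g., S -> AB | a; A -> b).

Unit productions: G->S, N->G.
Unit pairs (A ⇒* B via units): (G,S), (N,G), (N,S).
S: inherits non-unit rules of {S} → NGN | b.
G: inherits non-unit rules of {G, S} → NGN | SbS | b | e.
N: inherits non-unit rules of {G, N, S} → NGN | Nb | SbS | b | e.

S -> b | NGN; G -> b | e | NGN | SbS; N -> b | e | Nb | NGN | SbS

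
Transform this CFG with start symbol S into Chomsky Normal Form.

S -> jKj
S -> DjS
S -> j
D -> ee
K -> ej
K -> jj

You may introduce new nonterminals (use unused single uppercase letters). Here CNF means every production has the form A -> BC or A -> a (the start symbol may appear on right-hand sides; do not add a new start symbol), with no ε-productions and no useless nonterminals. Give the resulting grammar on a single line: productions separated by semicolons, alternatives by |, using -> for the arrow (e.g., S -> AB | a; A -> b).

No ε-productions.
No unit productions to eliminate.
TERM: introduce A -> e, B -> j and substitute in every rule of length ≥2.
BIN: S -> BKB becomes S -> BC, C -> KB; S -> DBS becomes S -> DE, E -> BS.

S -> j | BC | DE; A -> e; B -> j; C -> KB; D -> AA; E -> BS; K -> AB | BB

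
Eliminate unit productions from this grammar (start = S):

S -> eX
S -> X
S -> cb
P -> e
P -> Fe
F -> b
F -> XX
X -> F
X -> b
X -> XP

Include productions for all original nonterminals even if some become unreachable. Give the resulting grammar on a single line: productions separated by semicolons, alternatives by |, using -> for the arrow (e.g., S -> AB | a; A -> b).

S -> b | XP | XX | cb | eX; F -> b | XX; P -> e | Fe; X -> b | XP | XX

Unit productions: S->X, X->F.
Unit pairs (A ⇒* B via units): (S,F), (S,X), (X,F).
S: inherits non-unit rules of {F, S, X} → XP | XX | b | cb | eX.
F: inherits non-unit rules of {F} → XX | b.
P: inherits non-unit rules of {P} → Fe | e.
X: inherits non-unit rules of {F, X} → XP | XX | b.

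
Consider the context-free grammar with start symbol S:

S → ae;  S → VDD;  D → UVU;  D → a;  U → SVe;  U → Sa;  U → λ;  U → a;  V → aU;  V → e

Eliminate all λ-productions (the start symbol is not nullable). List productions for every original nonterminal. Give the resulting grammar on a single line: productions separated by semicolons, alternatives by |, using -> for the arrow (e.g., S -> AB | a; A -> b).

Nullable set: {U}.
D -> UVU: U, U nullable, giving UV | UVU | V | VU.
Drop U -> λ.
V -> aU: U nullable, giving a | aU.
Unchanged (no nullable symbols): S -> VDD; S -> ae; D -> a; U -> SVe; U -> Sa; U -> a; V -> e.

S -> ae | VDD; D -> V | a | UV | VU | UVU; U -> a | Sa | SVe; V -> a | e | aU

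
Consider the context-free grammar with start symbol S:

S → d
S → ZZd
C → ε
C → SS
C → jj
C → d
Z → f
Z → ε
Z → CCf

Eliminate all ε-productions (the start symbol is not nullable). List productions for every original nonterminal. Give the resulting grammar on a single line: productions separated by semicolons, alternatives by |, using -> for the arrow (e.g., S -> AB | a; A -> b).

S -> d | Zd | ZZd; C -> d | SS | jj; Z -> f | Cf | CCf

Nullable set: {C, Z}.
S -> ZZd: Z, Z nullable, giving ZZd | Zd | d.
Drop C -> ε.
Drop Z -> ε.
Z -> CCf: C, C nullable, giving CCf | Cf | f.
Unchanged (no nullable symbols): S -> d; C -> SS; C -> d; C -> jj; Z -> f.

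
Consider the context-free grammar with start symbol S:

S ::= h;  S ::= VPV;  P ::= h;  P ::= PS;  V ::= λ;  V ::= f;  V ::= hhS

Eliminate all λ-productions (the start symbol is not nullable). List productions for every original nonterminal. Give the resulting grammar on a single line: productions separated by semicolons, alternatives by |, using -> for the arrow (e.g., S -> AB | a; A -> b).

Nullable set: {V}.
S -> VPV: V, V nullable, giving P | PV | VP | VPV.
Drop V -> λ.
Unchanged (no nullable symbols): S -> h; P -> PS; P -> h; V -> f; V -> hhS.

S -> P | h | PV | VP | VPV; P -> h | PS; V -> f | hhS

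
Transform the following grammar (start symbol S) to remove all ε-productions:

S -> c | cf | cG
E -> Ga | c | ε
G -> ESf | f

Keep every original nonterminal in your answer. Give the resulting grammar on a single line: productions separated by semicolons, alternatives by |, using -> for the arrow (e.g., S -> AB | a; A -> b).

S -> c | cG | cf; E -> c | Ga; G -> f | Sf | ESf

Nullable set: {E}.
Drop E -> ε.
G -> ESf: E nullable, giving ESf | Sf.
Unchanged (no nullable symbols): S -> c; S -> cG; S -> cf; E -> Ga; E -> c; G -> f.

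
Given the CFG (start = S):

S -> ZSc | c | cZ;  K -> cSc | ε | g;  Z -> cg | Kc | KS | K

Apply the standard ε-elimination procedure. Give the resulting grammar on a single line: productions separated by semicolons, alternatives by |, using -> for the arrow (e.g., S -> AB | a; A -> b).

S -> c | Sc | cZ | ZSc; K -> g | cSc; Z -> K | S | c | KS | Kc | cg

Nullable set: {K, Z}.
S -> ZSc: Z nullable, giving Sc | ZSc.
S -> cZ: Z nullable, giving c | cZ.
Drop K -> ε.
Z -> K: K nullable, giving K.
Z -> KS: K nullable, giving KS | S.
Z -> Kc: K nullable, giving Kc | c.
Unchanged (no nullable symbols): S -> c; K -> cSc; K -> g; Z -> cg.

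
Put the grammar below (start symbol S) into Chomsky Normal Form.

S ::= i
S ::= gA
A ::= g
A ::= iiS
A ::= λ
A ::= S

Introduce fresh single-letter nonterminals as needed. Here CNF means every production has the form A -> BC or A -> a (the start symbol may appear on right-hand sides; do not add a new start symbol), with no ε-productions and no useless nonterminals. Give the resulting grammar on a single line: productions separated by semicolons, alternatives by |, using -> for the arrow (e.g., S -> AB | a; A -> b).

S -> g | i | BA; A -> g | i | BA | CD; B -> g; C -> i; D -> CS

Nullable: {A}; after ε-elimination: S -> g | i | gA; A -> S | g | iiS.
After unit-elimination: S -> g | i | gA; A -> g | i | gA | iiS.
TERM: introduce B -> g, C -> i and substitute in every rule of length ≥2.
BIN: A -> CCS becomes A -> CD, D -> CS.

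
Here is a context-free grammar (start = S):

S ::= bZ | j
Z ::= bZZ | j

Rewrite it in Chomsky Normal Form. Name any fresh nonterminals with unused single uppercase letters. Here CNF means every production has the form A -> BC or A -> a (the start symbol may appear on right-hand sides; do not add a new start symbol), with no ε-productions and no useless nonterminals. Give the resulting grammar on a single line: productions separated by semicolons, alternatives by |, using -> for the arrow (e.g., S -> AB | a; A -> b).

S -> j | AZ; A -> b; B -> ZZ; Z -> j | AB

No ε-productions.
No unit productions to eliminate.
TERM: introduce A -> b and substitute in every rule of length ≥2.
BIN: Z -> AZZ becomes Z -> AB, B -> ZZ.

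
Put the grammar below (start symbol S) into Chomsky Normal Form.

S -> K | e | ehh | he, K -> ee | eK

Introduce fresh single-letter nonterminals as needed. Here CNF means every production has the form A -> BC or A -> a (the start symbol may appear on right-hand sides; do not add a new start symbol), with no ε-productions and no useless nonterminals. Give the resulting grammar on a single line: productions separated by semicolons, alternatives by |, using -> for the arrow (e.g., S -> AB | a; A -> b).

S -> e | AA | AC | AK | BA; A -> e; B -> h; C -> BB; K -> AA | AK

No ε-productions.
After unit-elimination: S -> e | eK | ee | he | ehh; K -> eK | ee.
TERM: introduce A -> e, B -> h and substitute in every rule of length ≥2.
BIN: S -> ABB becomes S -> AC, C -> BB.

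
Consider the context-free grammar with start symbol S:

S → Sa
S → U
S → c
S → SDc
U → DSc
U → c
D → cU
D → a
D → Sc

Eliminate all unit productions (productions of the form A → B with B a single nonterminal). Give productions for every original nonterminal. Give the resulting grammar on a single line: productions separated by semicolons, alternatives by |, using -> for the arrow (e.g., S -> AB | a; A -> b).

S -> c | Sa | DSc | SDc; D -> a | Sc | cU; U -> c | DSc

Unit productions: S->U.
Unit pairs (A ⇒* B via units): (S,U).
S: inherits non-unit rules of {S, U} → DSc | SDc | Sa | c.
D: inherits non-unit rules of {D} → Sc | a | cU.
U: inherits non-unit rules of {U} → DSc | c.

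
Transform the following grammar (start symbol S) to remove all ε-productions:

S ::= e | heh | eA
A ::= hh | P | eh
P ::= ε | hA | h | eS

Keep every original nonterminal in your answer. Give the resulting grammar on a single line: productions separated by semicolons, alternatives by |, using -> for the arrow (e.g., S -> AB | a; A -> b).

S -> e | eA | heh; A -> P | eh | hh; P -> h | eS | hA

Nullable set: {A, P}.
S -> eA: A nullable, giving e | eA.
A -> P: P nullable, giving P.
Drop P -> ε.
P -> hA: A nullable, giving h | hA.
Unchanged (no nullable symbols): S -> e; S -> heh; A -> eh; A -> hh; P -> eS; P -> h.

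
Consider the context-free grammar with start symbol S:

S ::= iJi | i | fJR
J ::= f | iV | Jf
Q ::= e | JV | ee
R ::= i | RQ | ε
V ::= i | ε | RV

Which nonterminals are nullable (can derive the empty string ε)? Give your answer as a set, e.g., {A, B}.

Directly nullable (have an ε-rule): {R, V}.
Not nullable: J, Q, S — each has a terminal in every rule's right-hand side or depends on a non-nullable symbol.

{R, V}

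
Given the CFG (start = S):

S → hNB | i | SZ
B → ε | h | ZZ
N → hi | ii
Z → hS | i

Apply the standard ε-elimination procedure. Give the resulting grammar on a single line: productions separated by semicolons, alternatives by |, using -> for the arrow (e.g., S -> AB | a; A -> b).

Nullable set: {B}.
S -> hNB: B nullable, giving hN | hNB.
Drop B -> ε.
Unchanged (no nullable symbols): S -> SZ; S -> i; B -> ZZ; B -> h; N -> hi; N -> ii; Z -> hS; Z -> i.

S -> i | SZ | hN | hNB; B -> h | ZZ; N -> hi | ii; Z -> i | hS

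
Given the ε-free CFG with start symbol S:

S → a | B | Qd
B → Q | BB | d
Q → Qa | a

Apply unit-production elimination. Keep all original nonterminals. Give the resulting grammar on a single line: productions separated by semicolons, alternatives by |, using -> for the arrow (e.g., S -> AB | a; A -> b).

S -> a | d | BB | Qa | Qd; B -> a | d | BB | Qa; Q -> a | Qa

Unit productions: B->Q, S->B.
Unit pairs (A ⇒* B via units): (B,Q), (S,B), (S,Q).
S: inherits non-unit rules of {B, Q, S} → BB | Qa | Qd | a | d.
B: inherits non-unit rules of {B, Q} → BB | Qa | a | d.
Q: inherits non-unit rules of {Q} → Qa | a.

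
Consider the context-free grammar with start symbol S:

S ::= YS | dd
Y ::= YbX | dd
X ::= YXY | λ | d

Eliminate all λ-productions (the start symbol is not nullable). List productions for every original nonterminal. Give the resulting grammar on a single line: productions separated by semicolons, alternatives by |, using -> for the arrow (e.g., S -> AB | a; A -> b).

Nullable set: {X}.
Drop X -> λ.
X -> YXY: X nullable, giving YXY | YY.
Y -> YbX: X nullable, giving Yb | YbX.
Unchanged (no nullable symbols): S -> YS; S -> dd; X -> d; Y -> dd.

S -> YS | dd; X -> d | YY | YXY; Y -> Yb | dd | YbX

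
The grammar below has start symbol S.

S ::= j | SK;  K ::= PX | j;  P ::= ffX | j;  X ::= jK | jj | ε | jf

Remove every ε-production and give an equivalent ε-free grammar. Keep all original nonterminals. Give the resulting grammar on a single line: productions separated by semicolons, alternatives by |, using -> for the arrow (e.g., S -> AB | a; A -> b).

S -> j | SK; K -> P | j | PX; P -> j | ff | ffX; X -> jK | jf | jj

Nullable set: {X}.
K -> PX: X nullable, giving P | PX.
P -> ffX: X nullable, giving ff | ffX.
Drop X -> ε.
Unchanged (no nullable symbols): S -> SK; S -> j; K -> j; P -> j; X -> jK; X -> jf; X -> jj.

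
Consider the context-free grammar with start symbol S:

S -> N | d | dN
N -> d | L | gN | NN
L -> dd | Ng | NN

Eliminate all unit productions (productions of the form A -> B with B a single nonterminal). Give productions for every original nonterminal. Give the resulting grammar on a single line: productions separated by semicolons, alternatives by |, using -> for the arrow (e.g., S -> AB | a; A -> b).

Unit productions: N->L, S->N.
Unit pairs (A ⇒* B via units): (N,L), (S,L), (S,N).
S: inherits non-unit rules of {L, N, S} → NN | Ng | d | dN | dd | gN.
L: inherits non-unit rules of {L} → NN | Ng | dd.
N: inherits non-unit rules of {L, N} → NN | Ng | d | dd | gN.

S -> d | NN | Ng | dN | dd | gN; L -> NN | Ng | dd; N -> d | NN | Ng | dd | gN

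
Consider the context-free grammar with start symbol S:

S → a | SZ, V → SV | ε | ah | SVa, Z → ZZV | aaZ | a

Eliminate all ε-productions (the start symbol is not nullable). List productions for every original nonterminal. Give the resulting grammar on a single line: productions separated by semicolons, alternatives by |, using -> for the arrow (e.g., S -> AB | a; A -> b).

Nullable set: {V}.
Drop V -> ε.
V -> SV: V nullable, giving S | SV.
V -> SVa: V nullable, giving SVa | Sa.
Z -> ZZV: V nullable, giving ZZ | ZZV.
Unchanged (no nullable symbols): S -> SZ; S -> a; V -> ah; Z -> a; Z -> aaZ.

S -> a | SZ; V -> S | SV | Sa | ah | SVa; Z -> a | ZZ | ZZV | aaZ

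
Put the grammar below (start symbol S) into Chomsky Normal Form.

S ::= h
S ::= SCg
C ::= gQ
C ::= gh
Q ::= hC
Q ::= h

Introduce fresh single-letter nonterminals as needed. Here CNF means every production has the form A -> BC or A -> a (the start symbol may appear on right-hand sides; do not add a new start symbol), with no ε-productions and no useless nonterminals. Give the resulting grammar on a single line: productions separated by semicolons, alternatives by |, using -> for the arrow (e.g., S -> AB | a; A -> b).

No ε-productions.
No unit productions to eliminate.
TERM: introduce A -> g, B -> h and substitute in every rule of length ≥2.
BIN: S -> SCA becomes S -> SD, D -> CA.

S -> h | SD; A -> g; B -> h; C -> AB | AQ; D -> CA; Q -> h | BC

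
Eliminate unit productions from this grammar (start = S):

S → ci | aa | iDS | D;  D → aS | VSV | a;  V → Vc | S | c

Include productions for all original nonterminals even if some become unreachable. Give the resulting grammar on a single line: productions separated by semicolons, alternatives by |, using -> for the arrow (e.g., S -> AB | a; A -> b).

S -> a | aS | aa | ci | VSV | iDS; D -> a | aS | VSV; V -> a | c | Vc | aS | aa | ci | VSV | iDS

Unit productions: S->D, V->S.
Unit pairs (A ⇒* B via units): (S,D), (V,D), (V,S).
S: inherits non-unit rules of {D, S} → VSV | a | aS | aa | ci | iDS.
D: inherits non-unit rules of {D} → VSV | a | aS.
V: inherits non-unit rules of {D, S, V} → VSV | Vc | a | aS | aa | c | ci | iDS.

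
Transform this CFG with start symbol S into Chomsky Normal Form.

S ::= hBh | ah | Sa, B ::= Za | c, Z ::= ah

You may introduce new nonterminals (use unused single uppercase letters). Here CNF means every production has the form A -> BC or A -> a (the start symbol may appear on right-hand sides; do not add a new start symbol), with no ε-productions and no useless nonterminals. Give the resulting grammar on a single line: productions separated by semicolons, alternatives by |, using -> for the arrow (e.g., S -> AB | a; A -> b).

S -> AC | CD | SA; A -> a; B -> c | ZA; C -> h; D -> BC; Z -> AC

No ε-productions.
No unit productions to eliminate.
TERM: introduce A -> a, C -> h and substitute in every rule of length ≥2.
BIN: S -> CBC becomes S -> CD, D -> BC.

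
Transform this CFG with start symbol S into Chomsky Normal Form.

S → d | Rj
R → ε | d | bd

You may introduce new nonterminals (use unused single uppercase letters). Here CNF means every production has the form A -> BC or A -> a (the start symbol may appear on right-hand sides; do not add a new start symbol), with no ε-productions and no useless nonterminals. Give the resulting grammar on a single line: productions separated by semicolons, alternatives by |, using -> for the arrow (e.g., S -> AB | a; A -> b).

S -> d | j | RC; A -> b; B -> d; C -> j; R -> d | AB

Nullable: {R}; after ε-elimination: S -> d | j | Rj; R -> d | bd.
No unit productions to eliminate.
TERM: introduce A -> b, B -> d, C -> j and substitute in every rule of length ≥2.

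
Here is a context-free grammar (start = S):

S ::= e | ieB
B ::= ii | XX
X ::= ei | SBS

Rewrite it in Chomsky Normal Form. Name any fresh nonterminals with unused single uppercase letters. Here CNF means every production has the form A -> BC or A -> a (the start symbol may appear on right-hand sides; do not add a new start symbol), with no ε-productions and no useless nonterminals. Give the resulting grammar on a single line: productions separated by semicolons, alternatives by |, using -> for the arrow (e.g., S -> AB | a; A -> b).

S -> e | AD; A -> i; B -> AA | XX; C -> e; D -> CB; E -> BS; X -> CA | SE

No ε-productions.
No unit productions to eliminate.
TERM: introduce C -> e, A -> i and substitute in every rule of length ≥2.
BIN: S -> ACB becomes S -> AD, D -> CB; X -> SBS becomes X -> SE, E -> BS.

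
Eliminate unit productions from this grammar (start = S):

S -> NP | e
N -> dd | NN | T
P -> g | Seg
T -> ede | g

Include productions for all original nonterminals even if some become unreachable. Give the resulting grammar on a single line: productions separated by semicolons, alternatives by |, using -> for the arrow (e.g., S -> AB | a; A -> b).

S -> e | NP; N -> g | NN | dd | ede; P -> g | Seg; T -> g | ede

Unit productions: N->T.
Unit pairs (A ⇒* B via units): (N,T).
S: inherits non-unit rules of {S} → NP | e.
N: inherits non-unit rules of {N, T} → NN | dd | ede | g.
P: inherits non-unit rules of {P} → Seg | g.
T: inherits non-unit rules of {T} → ede | g.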